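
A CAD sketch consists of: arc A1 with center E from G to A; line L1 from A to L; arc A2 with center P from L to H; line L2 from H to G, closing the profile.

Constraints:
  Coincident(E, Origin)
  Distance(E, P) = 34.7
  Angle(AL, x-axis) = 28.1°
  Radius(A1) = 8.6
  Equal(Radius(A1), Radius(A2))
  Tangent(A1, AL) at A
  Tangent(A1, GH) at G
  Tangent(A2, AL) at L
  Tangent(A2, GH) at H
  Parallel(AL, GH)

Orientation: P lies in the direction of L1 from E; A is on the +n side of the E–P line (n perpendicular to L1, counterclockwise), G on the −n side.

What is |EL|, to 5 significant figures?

35.750

Tangency of A1 to both parallel lines with radius 8.6 puts A and G at E ± 8.6·n: A = (-4.0507, 7.5863), G = (4.0507, -7.5863). Equal radii place L and H the same way about P: L = P + 8.6·n = (26.559, 23.930), H = P − 8.6·n = (34.661, 8.7578). Then |EL| = |L − E| = 35.750.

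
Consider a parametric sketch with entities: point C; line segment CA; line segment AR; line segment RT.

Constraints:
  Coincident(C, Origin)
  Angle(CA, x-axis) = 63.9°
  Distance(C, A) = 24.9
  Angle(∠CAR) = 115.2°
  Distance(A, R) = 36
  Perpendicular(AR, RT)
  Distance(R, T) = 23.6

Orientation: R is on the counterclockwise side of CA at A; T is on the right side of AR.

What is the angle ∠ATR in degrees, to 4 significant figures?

56.75°

C is at the origin; CA runs at 63.9° with length 24.9, so A = 24.9·(cos 63.9°, sin 63.9°) = (10.95, 22.36). ∠CAR = 115.2°, so AR runs at 63.9° + (180° − 115.2°) = 128.7° from the x-axis; with |AR| = 36.0, R = A + 36.0·(cos 128.7°, sin 128.7°) = (-11.55, 50.46). AR is perpendicular to RT; with |RT| = 23.6 on the right of AR, T = R + 23.6·(0.7804, 0.6252) = (6.864, 65.21). Then cos ∠ATR = TA·TR / (|TA||TR|), giving 56.75°.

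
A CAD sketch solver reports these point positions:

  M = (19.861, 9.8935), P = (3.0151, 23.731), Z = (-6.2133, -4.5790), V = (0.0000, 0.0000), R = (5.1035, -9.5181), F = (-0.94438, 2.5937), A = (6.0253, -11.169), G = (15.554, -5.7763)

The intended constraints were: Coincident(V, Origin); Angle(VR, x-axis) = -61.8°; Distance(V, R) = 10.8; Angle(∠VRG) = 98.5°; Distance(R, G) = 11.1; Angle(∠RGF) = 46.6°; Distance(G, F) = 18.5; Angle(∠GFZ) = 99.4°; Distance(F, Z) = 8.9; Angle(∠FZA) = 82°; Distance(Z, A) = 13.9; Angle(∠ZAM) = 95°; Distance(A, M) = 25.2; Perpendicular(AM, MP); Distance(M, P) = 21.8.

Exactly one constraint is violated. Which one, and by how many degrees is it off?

Perpendicular(AM, MP) — off by 6.10°.

V = (0.00, 0.00) ✓; VR at -61.80° ✓; |VR| = 10.80 ✓; ∠VRG = 98.50° ✓; |RG| = 11.10 ✓; ∠RGF = 46.60° ✓; |GF| = 18.50 ✓; ∠GFZ = 99.40° ✓; |FZ| = 8.900 ✓; ∠FZA = 82.00° ✓; |ZA| = 13.90 ✓; ∠ZAM = 95.00° ✓; |AM| = 25.20 ✓; ∠(AM, MP) = 83.90° ✗; |MP| = 21.80 ✓.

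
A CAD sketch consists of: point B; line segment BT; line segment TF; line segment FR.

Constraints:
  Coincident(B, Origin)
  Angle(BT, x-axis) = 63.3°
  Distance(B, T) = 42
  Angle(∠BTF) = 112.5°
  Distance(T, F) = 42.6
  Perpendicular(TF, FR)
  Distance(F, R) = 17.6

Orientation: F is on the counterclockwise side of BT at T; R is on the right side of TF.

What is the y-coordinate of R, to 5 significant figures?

81.270

B is at the origin; BT runs at 63.3° with length 42.0, so T = 42.0·(cos 63.3°, sin 63.3°) = (18.871, 37.522). ∠BTF = 112.5°, so TF runs at 63.3° + (180° − 112.5°) = 130.80° from the x-axis; with |TF| = 42.6, F = T + 42.6·(cos 130.80°, sin 130.80°) = (-8.9643, 69.770). The perpendicularity gives FR at right angles to TF; with |FR| = 17.6 on the right of TF, R = F + 17.6·(0.75700, 0.65342) = (4.3588, 81.270). So R.y = 81.270.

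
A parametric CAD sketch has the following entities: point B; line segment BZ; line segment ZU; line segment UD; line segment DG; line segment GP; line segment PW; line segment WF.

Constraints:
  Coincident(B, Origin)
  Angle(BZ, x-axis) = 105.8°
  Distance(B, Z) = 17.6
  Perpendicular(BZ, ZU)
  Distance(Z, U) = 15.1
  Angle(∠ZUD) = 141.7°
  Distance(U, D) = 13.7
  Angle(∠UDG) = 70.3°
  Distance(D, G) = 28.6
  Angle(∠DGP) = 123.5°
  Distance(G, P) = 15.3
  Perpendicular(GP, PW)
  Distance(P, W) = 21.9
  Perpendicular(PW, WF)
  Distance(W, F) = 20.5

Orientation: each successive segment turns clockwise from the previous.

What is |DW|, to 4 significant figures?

31.15

B is at the origin; BZ runs at 105.8° with length 17.6, so Z = (-4.792, 16.94). BZ ⟂ ZU, so ZU runs at 15.80°; with |ZU| = 15.1, U = (9.737, 21.05). ∠ZUD = 141.7° gives UD at -22.50° from the x-axis; with |UD| = 13.7, D = (22.39, 15.80). ∠UDG = 70.3° gives DG at -132.2° from the x-axis; with |DG| = 28.6, G = (3.183, -5.383). ∠DGP = 123.5° gives GP at 171.3° from the x-axis; with |GP| = 15.3, P = (-11.94, -3.069). GP is perpendicular to PW, so PW runs at 81.30°; with |PW| = 21.9, W = (-8.628, 18.58). Then |DW| = |W − D| = 31.15.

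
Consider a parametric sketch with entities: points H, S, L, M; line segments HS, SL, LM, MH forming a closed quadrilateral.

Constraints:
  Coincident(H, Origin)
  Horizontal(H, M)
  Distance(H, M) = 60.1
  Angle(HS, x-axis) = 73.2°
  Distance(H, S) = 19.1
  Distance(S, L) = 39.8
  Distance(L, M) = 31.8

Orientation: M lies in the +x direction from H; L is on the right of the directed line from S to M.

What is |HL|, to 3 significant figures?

33.2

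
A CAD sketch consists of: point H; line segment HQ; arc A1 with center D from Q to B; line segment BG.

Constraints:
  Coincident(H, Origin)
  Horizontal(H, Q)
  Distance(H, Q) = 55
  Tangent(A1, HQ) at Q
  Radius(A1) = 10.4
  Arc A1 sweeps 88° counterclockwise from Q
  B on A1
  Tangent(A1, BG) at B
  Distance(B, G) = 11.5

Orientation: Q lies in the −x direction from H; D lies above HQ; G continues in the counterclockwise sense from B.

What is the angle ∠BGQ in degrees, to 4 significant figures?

24.63°

H is at the origin; HQ is horizontal with |HQ| = 55.0 and Q on the −x side, so Q = (-55.00, 0.000). A1 meets HQ tangentially, so DQ is at right angles to HQ, so D = Q + (0, 10.4) = (-55.00, 10.40). On A1, Q sits at bearing -90° from D; an 88° counterclockwise sweep puts B at bearing -2°, so B = D + 10.4·(cos -2°, sin -2°) = (-44.61, 10.04). The tangent condition forces DB to be normal to BG, so BG runs along (−sin -2°, cos -2°); with |BG| = 11.5, G = (-44.20, 21.53). Then cos ∠BGQ = GB·GQ / (|GB||GQ|), giving 24.63°.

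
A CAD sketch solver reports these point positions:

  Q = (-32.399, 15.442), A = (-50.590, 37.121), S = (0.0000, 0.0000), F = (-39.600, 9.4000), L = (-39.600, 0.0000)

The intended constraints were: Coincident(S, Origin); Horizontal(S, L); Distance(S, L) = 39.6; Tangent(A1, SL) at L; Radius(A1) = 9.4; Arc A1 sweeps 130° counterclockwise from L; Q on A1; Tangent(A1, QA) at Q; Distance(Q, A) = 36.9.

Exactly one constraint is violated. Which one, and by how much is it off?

Distance(Q, A) = 36.9 — off by 8.60.

S = (0.00, 0.00) ✓; S.y = 0.00, L.y = 0.00 ✓; |SL| = 39.60 ✓; ∠(FL, LS) = 90.00° ✓; |FL| = 9.400 ✓; bearing(F→Q) − bearing(F→L) = 130.0° ✓; |FQ| = 9.400 ✓; ∠(FQ, QA) = 90.00° ✓; |QA| = 28.30 ✗.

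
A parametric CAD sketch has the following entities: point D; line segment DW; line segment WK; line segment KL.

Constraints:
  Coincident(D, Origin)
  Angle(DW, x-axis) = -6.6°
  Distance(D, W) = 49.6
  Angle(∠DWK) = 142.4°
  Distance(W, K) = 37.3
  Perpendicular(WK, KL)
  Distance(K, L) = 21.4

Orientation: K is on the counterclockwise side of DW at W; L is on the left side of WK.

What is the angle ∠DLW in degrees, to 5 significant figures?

36.444°

∠DWK = 142.4°, so WK runs at -6.6° + (180° − 142.4°) = 31.000° from the x-axis; with |WK| = 37.3, K = W + 37.3·(cos 31.000°, sin 31.000°) = (81.244, 13.510). WK ⟂ KL; with |KL| = 21.4 on the left of WK, L = K + 21.4·(-0.51504, 0.85717) = (70.222, 31.853). Then cos ∠DLW = LD·LW / (|LD||LW|), giving 36.444°.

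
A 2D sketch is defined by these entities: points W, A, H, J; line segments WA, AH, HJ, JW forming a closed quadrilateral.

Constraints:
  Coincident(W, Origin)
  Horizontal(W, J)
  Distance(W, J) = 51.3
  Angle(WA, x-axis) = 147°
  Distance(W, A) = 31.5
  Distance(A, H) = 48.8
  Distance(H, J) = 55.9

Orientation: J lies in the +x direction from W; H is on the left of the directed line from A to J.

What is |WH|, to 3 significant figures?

45.3

W is at the origin; WJ is horizontal with |WJ| = 51.3 and J in +x, so J = (51.3, 0). WA runs at 147.0° with |WA| = 31.5, so A = (-26.4, 17.2). H is determined by |AH| = 48.8 and |HJ| = 55.9 together: it lies at the intersection of circle(A, 48.8) and circle(J, 55.9). With |AJ| = 79.6, the foot of the radical line on AJ is 35.1 from A and the perpendicular offset is √(48.8² − 35.1²) = 33.9. Taking the left-of-AJ solution: H = (15.2, 42.7).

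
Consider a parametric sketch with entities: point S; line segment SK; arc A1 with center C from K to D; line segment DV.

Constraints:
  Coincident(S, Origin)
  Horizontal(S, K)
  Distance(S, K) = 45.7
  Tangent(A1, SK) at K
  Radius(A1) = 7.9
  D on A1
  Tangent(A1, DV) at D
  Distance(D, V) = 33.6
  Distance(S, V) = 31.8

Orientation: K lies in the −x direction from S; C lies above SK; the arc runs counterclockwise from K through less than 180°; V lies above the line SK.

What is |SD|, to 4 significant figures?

40.03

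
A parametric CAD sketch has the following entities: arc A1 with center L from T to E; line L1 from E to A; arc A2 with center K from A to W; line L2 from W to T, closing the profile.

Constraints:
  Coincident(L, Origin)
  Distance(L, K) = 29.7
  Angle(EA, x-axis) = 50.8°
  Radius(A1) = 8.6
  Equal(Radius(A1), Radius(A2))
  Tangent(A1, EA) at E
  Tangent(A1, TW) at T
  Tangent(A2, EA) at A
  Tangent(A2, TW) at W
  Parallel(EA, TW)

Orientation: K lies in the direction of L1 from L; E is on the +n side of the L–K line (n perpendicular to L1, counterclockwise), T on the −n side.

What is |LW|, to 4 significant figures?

30.92

The slot axis is L1's direction at 50.8°, so u = (cos 50.8°, sin 50.8°) = (0.6320, 0.7749) and n = (−sin 50.8°, cos 50.8°) = (-0.7749, 0.6320). L is at the origin and K lies 29.7 along u from L, so K = 29.7·u = (18.77, 23.02). Tangency of A1 to both parallel lines with radius 8.6 puts E and T at L ± 8.6·n: E = (-6.665, 5.435), T = (6.665, -5.435). Equal radii place A and W the same way about K: A = K + 8.6·n = (12.11, 28.45), W = K − 8.6·n = (25.44, 17.58). Then |LW| = |W − L| = 30.92.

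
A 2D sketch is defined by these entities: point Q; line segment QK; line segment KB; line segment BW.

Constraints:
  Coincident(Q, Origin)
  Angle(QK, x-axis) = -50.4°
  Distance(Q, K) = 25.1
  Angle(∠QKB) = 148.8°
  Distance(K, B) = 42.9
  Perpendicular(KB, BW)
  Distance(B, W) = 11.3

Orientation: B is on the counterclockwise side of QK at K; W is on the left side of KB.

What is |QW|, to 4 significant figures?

64.39

Q is at the origin; QK runs at -50.4° with length 25.1, so K = 25.1·(cos -50.4°, sin -50.4°) = (16.00, -19.34). ∠QKB = 148.8°, so KB runs at -50.4° + (180° − 148.8°) = -19.20° from the x-axis; with |KB| = 42.9, B = K + 42.9·(cos -19.20°, sin -19.20°) = (56.51, -33.45). KB ⟂ BW; with |BW| = 11.3 on the left of KB, W = B + 11.3·(0.3289, 0.9444) = (60.23, -22.78). Then |QW| = |W − Q| = 64.39.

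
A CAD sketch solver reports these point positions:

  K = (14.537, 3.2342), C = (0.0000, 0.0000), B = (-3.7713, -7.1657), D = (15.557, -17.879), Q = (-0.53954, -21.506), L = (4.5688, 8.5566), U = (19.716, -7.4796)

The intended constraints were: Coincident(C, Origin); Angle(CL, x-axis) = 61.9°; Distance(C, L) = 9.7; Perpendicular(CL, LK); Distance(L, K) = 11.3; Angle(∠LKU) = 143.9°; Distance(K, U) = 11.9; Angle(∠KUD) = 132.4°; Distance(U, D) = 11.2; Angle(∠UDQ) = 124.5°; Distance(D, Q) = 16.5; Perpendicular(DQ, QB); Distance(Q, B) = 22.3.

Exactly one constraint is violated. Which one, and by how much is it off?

Distance(Q, B) = 22.3 — off by 7.60.

C = (0.00, 0.00) ✓; CL at 61.90° ✓; |CL| = 9.700 ✓; ∠(CL, LK) = 90.00° ✓; |LK| = 11.30 ✓; ∠LKU = 143.9° ✓; |KU| = 11.90 ✓; ∠KUD = 132.4° ✓; |UD| = 11.20 ✓; ∠UDQ = 124.5° ✓; |DQ| = 16.50 ✓; ∠(DQ, QB) = 90.00° ✓; |QB| = 14.70 ✗.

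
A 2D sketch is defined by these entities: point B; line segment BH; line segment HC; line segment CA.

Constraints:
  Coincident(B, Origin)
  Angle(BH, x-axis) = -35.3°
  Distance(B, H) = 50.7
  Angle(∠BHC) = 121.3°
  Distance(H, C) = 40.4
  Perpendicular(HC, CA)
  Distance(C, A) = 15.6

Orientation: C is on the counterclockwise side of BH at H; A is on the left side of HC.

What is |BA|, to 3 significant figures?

72.3

B is at the origin; BH runs at -35.3° with length 50.7, so H = 50.7·(cos -35.3°, sin -35.3°) = (41.4, -29.3). ∠BHC = 121.3°, so HC runs at -35.3° + (180° − 121.3°) = 23.4° from the x-axis; with |HC| = 40.4, C = H + 40.4·(cos 23.4°, sin 23.4°) = (78.5, -13.3). HC is perpendicular to CA; with |CA| = 15.6 on the left of HC, A = C + 15.6·(-0.397, 0.918) = (72.3, 1.06). Then |BA| = |A − B| = 72.3.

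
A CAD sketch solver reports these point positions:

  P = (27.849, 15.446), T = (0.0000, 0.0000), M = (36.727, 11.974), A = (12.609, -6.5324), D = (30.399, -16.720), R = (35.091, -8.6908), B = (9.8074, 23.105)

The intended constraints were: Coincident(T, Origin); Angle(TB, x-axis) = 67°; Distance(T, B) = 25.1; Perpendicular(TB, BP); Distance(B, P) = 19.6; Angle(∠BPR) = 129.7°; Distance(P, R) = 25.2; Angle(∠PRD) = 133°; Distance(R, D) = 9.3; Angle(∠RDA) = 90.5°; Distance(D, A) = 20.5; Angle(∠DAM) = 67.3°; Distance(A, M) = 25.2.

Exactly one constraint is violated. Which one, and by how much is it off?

Distance(A, M) = 25.2 — off by 5.20.

T = (0.00, 0.00) ✓; TB at 67.00° ✓; |TB| = 25.10 ✓; ∠(TB, BP) = 90.00° ✓; |BP| = 19.60 ✓; ∠BPR = 129.7° ✓; |PR| = 25.20 ✓; ∠PRD = 133.0° ✓; |RD| = 9.300 ✓; ∠RDA = 90.50° ✓; |DA| = 20.50 ✓; ∠DAM = 67.30° ✓; |AM| = 30.40 ✗.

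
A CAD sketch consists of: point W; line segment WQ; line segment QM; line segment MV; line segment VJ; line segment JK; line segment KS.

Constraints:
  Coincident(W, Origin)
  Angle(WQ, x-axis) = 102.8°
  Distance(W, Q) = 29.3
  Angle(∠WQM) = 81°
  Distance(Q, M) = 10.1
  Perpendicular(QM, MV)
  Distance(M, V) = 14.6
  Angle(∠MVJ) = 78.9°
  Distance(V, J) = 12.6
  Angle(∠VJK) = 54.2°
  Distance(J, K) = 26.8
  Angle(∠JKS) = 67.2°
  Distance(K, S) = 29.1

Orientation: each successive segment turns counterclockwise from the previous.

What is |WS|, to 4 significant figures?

24.11

W is at the origin; WQ runs at 102.8° with length 29.3, so Q = (-6.491, 28.57). ∠WQM = 81.0° gives QM at -158.2° from the x-axis; with |QM| = 10.1, M = (-15.87, 24.82). The perpendicularity gives MV at right angles to QM, so MV runs at -68.20°; with |MV| = 14.6, V = (-10.45, 11.27). ∠MVJ = 78.9° gives VJ at 32.90° from the x-axis; with |VJ| = 12.6, J = (0.1321, 18.11). ∠VJK = 54.2° gives JK at 158.7° from the x-axis; with |JK| = 26.8, K = (-24.84, 27.84). ∠JKS = 67.2° gives KS at -88.50° from the x-axis; with |KS| = 29.1, S = (-24.08, -1.246). Then |WS| = |S − W| = 24.11.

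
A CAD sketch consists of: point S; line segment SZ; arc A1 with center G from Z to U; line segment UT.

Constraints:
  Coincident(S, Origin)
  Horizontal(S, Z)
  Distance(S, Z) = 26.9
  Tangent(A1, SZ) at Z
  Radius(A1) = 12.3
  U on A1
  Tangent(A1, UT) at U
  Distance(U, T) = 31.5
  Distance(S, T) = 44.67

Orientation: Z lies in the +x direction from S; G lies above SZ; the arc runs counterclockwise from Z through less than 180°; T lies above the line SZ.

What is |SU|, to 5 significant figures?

41.242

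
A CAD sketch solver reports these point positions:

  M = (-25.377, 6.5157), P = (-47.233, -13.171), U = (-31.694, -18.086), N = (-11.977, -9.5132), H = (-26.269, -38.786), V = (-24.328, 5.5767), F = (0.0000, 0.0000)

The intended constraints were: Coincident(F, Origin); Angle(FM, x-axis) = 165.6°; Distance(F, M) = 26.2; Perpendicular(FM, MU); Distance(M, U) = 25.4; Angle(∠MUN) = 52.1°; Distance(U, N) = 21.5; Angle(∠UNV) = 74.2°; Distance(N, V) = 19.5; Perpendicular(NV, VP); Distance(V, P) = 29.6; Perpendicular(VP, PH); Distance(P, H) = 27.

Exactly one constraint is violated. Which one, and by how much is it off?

Distance(P, H) = 27 — off by 6.10.

F = (0.00, 0.00) ✓; FM at 165.6° ✓; |FM| = 26.20 ✓; ∠(FM, MU) = 90.00° ✓; |MU| = 25.40 ✓; ∠MUN = 52.10° ✓; |UN| = 21.50 ✓; ∠UNV = 74.20° ✓; |NV| = 19.50 ✓; ∠(NV, VP) = 90.00° ✓; |VP| = 29.60 ✓; ∠(VP, PH) = 90.00° ✓; |PH| = 33.10 ✗.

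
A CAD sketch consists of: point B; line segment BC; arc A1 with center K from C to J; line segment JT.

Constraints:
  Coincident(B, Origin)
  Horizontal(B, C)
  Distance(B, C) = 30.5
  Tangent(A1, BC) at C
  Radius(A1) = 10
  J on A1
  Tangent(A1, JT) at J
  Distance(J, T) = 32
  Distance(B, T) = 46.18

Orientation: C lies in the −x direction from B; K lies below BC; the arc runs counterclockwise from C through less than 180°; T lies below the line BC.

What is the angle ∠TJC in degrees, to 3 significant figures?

117°

Checks: ∠(KC, CB) = 90.00° ✓; |KJ| = 10.00 ✓; ∠(KJ, JT) = 90.00° ✓; |JT| = 32.00 ✓; |BT| = 46.18 ✓.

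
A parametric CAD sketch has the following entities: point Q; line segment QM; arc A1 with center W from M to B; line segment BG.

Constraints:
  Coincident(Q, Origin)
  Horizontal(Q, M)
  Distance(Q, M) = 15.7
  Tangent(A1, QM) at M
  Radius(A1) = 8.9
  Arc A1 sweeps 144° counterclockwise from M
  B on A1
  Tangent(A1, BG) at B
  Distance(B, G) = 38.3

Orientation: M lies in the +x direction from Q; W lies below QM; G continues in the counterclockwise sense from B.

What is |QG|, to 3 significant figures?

56.7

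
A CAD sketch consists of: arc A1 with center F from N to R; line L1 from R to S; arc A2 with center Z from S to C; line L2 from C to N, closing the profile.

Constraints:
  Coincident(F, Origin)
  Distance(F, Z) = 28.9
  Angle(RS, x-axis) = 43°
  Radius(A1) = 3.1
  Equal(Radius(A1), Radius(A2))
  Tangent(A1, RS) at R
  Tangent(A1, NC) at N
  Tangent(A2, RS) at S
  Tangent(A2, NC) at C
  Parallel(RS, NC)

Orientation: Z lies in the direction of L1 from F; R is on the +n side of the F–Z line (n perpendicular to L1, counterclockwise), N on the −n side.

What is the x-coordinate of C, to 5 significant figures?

23.250

The slot axis is L1's direction at 43.0°, so u = (cos 43.0°, sin 43.0°) = (0.73135, 0.68200) and n = (−sin 43.0°, cos 43.0°) = (-0.68200, 0.73135). F is at the origin and Z lies 28.9 along u from F, so Z = 28.9·u = (21.136, 19.710). Tangency of A1 to both parallel lines with radius 3.1 puts R and N at F ± 3.1·n: R = (-2.1142, 2.2672), N = (2.1142, -2.2672). Equal radii place S and C the same way about Z: S = Z + 3.1·n = (19.022, 21.977), C = Z − 3.1·n = (23.250, 17.443). So C.x = 23.250.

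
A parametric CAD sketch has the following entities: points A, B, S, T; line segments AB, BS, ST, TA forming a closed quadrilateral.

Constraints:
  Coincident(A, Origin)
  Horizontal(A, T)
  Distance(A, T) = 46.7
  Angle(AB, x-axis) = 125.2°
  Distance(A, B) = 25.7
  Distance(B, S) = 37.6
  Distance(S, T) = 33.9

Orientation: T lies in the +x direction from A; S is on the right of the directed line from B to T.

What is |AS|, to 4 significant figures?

13.73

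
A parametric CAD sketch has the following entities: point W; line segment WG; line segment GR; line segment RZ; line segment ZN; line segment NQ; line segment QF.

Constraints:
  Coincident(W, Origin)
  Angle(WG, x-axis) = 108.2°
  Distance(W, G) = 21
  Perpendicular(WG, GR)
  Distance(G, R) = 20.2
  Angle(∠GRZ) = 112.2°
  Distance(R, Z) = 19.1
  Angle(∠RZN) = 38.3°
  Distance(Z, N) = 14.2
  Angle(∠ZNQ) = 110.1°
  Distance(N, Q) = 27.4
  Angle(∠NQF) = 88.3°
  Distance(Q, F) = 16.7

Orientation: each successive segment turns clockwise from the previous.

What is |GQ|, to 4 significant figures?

25.47

W is at the origin; WG runs at 108.2° with length 21.0, so G = (-6.559, 19.95). The perpendicularity gives GR at right angles to WG, so GR runs at 18.20°; with |GR| = 20.2, R = (12.63, 26.26). ∠GRZ = 112.2° gives RZ at -49.60° from the x-axis; with |RZ| = 19.1, Z = (25.01, 11.71). ∠RZN = 38.3° gives ZN at 168.7° from the x-axis; with |ZN| = 14.2, N = (11.08, 14.50). ∠ZNQ = 110.1° gives NQ at 98.80° from the x-axis; with |NQ| = 27.4, Q = (6.893, 41.57). Then |GQ| = |Q − G| = 25.47.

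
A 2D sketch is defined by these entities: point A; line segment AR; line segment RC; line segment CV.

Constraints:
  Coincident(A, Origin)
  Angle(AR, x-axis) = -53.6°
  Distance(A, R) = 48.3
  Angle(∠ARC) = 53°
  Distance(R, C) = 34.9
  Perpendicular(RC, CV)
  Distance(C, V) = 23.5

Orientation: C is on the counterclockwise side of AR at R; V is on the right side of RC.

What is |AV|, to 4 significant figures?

62.35

A is at the origin; AR runs at -53.6° with length 48.3, so R = 48.3·(cos -53.6°, sin -53.6°) = (28.66, -38.88). ∠ARC = 53.0°, so RC runs at -53.6° + (180° − 53.0°) = 73.40° from the x-axis; with |RC| = 34.9, C = R + 34.9·(cos 73.40°, sin 73.40°) = (38.63, -5.431). RC is perpendicular to CV; with |CV| = 23.5 on the right of RC, V = C + 23.5·(0.9583, -0.2857) = (61.15, -12.14). Then |AV| = |V − A| = 62.35.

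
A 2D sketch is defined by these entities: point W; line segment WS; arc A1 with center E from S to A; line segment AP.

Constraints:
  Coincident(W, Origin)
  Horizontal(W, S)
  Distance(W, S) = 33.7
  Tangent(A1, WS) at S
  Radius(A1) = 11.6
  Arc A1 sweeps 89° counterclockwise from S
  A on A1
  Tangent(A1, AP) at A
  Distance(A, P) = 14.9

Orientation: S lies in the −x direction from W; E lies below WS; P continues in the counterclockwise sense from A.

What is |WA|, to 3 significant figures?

46.7

Since A1 is tangent to WS there, ES ⟂ WS, so E = S + (0, -11.6) = (-33.7, -11.6). On A1, S sits at bearing 90° from E; an 89° counterclockwise sweep puts A at bearing 179°, so A = E + 11.6·(cos 179°, sin 179°) = (-45.3, -11.4). Then |WA| = |A − W| = 46.7.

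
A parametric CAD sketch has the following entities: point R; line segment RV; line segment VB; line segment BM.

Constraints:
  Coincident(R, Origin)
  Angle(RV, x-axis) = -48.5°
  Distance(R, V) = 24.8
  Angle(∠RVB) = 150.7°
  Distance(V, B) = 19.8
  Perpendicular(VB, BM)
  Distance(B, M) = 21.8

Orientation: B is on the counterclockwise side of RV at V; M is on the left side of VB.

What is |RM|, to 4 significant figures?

42.54

R is at the origin; RV runs at -48.5° with length 24.8, so V = 24.8·(cos -48.5°, sin -48.5°) = (16.43, -18.57). ∠RVB = 150.7°, so VB runs at -48.5° + (180° − 150.7°) = -19.20° from the x-axis; with |VB| = 19.8, B = V + 19.8·(cos -19.20°, sin -19.20°) = (35.13, -25.09). VB is perpendicular to BM; with |BM| = 21.8 on the left of VB, M = B + 21.8·(0.3289, 0.9444) = (42.30, -4.498). Then |RM| = |M − R| = 42.54.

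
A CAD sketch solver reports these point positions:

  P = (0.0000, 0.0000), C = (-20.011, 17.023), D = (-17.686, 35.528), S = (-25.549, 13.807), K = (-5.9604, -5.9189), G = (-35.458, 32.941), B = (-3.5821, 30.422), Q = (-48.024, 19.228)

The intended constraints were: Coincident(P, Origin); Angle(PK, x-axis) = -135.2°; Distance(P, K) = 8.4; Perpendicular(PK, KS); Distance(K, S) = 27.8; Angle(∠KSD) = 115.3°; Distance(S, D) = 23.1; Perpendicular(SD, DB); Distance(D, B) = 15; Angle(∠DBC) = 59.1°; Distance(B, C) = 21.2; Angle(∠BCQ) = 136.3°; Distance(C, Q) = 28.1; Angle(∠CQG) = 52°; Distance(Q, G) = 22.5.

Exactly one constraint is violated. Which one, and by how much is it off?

Distance(Q, G) = 22.5 — off by 3.90.

P = (0.00, 0.00) ✓; PK at -135.2° ✓; |PK| = 8.400 ✓; ∠(PK, KS) = 90.00° ✓; |KS| = 27.80 ✓; ∠KSD = 115.3° ✓; |SD| = 23.10 ✓; ∠(SD, DB) = 90.00° ✓; |DB| = 15.00 ✓; ∠DBC = 59.10° ✓; |BC| = 21.20 ✓; ∠BCQ = 136.3° ✓; |CQ| = 28.10 ✓; ∠CQG = 52.00° ✓; |QG| = 18.60 ✗.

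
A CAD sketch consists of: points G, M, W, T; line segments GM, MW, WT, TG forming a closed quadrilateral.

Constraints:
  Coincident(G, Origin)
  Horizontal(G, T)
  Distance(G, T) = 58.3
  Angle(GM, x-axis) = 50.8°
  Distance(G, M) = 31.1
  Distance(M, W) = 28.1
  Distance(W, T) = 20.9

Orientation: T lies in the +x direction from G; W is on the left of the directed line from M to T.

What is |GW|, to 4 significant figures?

50.17

G is at the origin; G and T share the same y with |GT| = 58.3 and T in +x, so T = (58.3, 0). GM runs at 50.8° with |GM| = 31.1, so M = (19.66, 24.10). W is determined by |MW| = 28.1 and |WT| = 20.9 together: it lies at the intersection of circle(M, 28.1) and circle(T, 20.9). With |MT| = 45.54, the foot of the radical line on MT is 26.64 from M and the perpendicular offset is √(28.1² − 26.64²) = 8.925. Taking the left-of-MT solution: W = (46.99, 17.57).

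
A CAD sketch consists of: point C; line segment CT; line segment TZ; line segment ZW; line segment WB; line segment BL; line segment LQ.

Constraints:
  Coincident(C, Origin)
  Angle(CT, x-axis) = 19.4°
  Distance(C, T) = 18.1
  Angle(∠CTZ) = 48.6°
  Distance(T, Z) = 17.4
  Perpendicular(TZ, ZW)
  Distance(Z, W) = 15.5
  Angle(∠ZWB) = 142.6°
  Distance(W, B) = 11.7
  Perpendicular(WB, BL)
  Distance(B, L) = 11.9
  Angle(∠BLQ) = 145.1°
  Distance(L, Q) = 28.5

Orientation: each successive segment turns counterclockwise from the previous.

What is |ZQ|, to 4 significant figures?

26.98

C is at the origin; CT runs at 19.4° with length 18.1, so T = (17.07, 6.012). ∠CTZ = 48.6° gives TZ at 150.8° from the x-axis; with |TZ| = 17.4, Z = (1.883, 14.50). TZ ⟂ ZW, so ZW runs at -119.2°; with |ZW| = 15.5, W = (-5.678, 0.9706). ∠ZWB = 142.6° gives WB at -81.80° from the x-axis; with |WB| = 11.7, B = (-4.010, -10.61). WB is perpendicular to BL, so BL runs at 8.200°; with |BL| = 11.9, L = (7.769, -8.913). ∠BLQ = 145.1° gives LQ at 43.10° from the x-axis; with |LQ| = 28.5, Q = (28.58, 10.56). Then |ZQ| = |Q − Z| = 26.98.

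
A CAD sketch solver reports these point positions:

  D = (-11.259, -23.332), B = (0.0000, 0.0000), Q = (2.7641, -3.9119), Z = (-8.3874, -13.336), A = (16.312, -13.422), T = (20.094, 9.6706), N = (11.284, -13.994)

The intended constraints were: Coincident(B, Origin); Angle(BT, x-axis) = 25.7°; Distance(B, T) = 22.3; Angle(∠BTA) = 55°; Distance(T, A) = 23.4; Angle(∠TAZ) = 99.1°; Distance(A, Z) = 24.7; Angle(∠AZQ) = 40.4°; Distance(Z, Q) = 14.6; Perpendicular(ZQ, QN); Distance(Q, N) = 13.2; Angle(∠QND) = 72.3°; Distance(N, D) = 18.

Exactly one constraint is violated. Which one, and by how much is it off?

Distance(N, D) = 18 — off by 6.40.

B = (0.00, 0.00) ✓; BT at 25.70° ✓; |BT| = 22.30 ✓; ∠BTA = 55.00° ✓; |TA| = 23.40 ✓; ∠TAZ = 99.10° ✓; |AZ| = 24.70 ✓; ∠AZQ = 40.40° ✓; |ZQ| = 14.60 ✓; ∠(ZQ, QN) = 90.00° ✓; |QN| = 13.20 ✓; ∠QND = 72.30° ✓; |ND| = 24.40 ✗.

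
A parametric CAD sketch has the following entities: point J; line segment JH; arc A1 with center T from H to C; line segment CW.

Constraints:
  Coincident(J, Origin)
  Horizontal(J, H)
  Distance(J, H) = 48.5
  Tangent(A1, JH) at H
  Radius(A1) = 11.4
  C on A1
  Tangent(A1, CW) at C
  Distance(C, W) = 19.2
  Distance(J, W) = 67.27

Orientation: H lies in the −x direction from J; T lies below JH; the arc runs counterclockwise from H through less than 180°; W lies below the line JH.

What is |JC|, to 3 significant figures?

61.0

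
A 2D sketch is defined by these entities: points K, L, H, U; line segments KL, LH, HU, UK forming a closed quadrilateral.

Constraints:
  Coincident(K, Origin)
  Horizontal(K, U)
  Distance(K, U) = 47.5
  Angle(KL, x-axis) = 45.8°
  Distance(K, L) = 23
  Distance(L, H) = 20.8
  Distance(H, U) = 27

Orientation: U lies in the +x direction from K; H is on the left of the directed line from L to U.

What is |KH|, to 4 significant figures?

42.83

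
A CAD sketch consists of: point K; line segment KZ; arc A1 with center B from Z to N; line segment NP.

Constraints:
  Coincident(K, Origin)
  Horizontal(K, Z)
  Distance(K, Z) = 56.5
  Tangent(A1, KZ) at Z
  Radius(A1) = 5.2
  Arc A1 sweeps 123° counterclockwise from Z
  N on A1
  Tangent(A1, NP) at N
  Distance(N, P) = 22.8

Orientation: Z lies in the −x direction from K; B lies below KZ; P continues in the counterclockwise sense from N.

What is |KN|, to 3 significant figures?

61.4

K is at the origin; K and Z share the same y with |KZ| = 56.5 and Z on the −x side, so Z = (-56.5, 0.00). The tangent condition forces BZ to be normal to KZ, so B = Z + (0, -5.2) = (-56.5, -5.20). On A1, Z sits at bearing 90° from B; a 123° counterclockwise sweep puts N at bearing 213°, so N = B + 5.2·(cos 213°, sin 213°) = (-60.9, -8.03). Then |KN| = |N − K| = 61.4.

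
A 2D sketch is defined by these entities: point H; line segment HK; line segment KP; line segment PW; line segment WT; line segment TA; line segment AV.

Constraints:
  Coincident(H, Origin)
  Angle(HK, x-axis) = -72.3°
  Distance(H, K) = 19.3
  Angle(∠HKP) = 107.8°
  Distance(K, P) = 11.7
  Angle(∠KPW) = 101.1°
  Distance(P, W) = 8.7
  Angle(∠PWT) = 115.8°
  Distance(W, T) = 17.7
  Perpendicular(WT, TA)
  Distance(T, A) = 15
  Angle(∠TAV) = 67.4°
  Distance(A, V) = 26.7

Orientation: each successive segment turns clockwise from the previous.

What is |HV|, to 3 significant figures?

28.3

H is at the origin; HK runs at -72.3° with length 19.3, so K = (5.87, -18.4). ∠HKP = 107.8° gives KP at -144° from the x-axis; with |KP| = 11.7, P = (-3.66, -25.2). ∠KPW = 101.1° gives PW at 137° from the x-axis; with |PW| = 8.7, W = (-9.98, -19.2). ∠PWT = 115.8° gives WT at 72.4° from the x-axis; with |WT| = 17.7, T = (-4.63, -2.33). WT ⟂ TA, so TA runs at -17.6°; with |TA| = 15.0, A = (9.67, -6.87). ∠TAV = 67.4° gives AV at -130° from the x-axis; with |AV| = 26.7, V = (-7.56, -27.3). Then |HV| = |V − H| = 28.3.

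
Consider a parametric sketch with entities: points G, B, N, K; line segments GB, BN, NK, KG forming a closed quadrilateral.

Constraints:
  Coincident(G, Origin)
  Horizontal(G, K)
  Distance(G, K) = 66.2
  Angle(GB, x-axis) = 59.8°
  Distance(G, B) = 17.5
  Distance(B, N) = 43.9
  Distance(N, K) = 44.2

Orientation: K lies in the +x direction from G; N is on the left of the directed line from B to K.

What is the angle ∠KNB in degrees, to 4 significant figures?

84.71°

Checks: |BN| = 43.90 ✓; |NK| = 44.20 ✓.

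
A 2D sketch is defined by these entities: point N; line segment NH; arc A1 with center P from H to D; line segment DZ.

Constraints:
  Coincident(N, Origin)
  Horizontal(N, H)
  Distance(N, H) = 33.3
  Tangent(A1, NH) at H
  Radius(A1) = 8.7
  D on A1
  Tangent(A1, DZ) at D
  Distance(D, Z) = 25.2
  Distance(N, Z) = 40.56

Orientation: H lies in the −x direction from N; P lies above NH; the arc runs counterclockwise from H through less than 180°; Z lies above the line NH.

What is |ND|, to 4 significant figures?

25.94

Checks: |NH| = 33.30 ✓; |PD| = 8.700 ✓; ∠(PD, DZ) = 90.00° ✓; |DZ| = 25.20 ✓; |NZ| = 40.56 ✓.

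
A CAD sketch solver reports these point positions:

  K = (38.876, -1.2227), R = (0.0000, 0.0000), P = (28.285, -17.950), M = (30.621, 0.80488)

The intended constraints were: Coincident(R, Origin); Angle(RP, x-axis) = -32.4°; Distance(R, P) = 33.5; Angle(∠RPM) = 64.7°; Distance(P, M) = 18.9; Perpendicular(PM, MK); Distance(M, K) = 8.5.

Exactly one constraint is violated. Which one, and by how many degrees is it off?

Perpendicular(PM, MK) — off by 6.70°.

R = (0.00, 0.00) ✓; RP at -32.40° ✓; |RP| = 33.50 ✓; ∠RPM = 64.70° ✓; |PM| = 18.90 ✓; ∠(PM, MK) = 96.70° ✗; |MK| = 8.500 ✓.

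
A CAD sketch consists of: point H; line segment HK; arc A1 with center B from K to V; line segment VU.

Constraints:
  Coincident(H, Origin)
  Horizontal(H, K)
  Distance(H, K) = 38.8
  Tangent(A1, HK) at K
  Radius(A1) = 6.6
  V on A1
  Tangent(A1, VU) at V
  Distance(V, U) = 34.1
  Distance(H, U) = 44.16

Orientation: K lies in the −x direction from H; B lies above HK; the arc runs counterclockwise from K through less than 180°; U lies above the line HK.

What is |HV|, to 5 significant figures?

32.803

H is at the origin; H and K share the same y with |HK| = 38.8 and K on the −x side, so K = (-38.800, 0.0000). The tangent condition forces BK to be normal to HK, so B = K + (0, 6.6) = (-38.800, 6.6000). Since BV ⟂ VU (tangency), |BU| = √(6.6² + 34.1²) = 34.733 regardless of where V sits on A1. So U lies on both circle(H, 44.16) and circle(B, 34.733); the above-HK intersection is U = (-23.149, 37.607). V is the foot of the tangent from U: V = (-32.450, 4.7997).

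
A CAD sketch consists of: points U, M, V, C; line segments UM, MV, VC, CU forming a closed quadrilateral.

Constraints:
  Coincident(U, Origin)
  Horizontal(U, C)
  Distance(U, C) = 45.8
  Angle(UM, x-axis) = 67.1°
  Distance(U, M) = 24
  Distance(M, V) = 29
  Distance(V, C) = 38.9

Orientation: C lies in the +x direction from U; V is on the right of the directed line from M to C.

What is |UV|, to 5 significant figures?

10.150

Checks: |MV| = 29.00 ✓; |VC| = 38.90 ✓.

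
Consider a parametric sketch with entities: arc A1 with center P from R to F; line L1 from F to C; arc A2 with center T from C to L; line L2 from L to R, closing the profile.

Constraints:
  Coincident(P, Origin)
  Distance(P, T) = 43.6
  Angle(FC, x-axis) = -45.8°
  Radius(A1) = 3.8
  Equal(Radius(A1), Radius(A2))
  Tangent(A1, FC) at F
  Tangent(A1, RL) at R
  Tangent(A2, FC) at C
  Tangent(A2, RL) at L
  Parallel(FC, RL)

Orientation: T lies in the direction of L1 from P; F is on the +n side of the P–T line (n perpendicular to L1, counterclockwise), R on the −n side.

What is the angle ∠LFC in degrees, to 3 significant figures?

9.89°

The slot axis is L1's direction at -45.8°, so u = (cos -45.8°, sin -45.8°) = (0.697, -0.717) and n = (−sin -45.8°, cos -45.8°) = (0.717, 0.697). P is at the origin and T lies 43.6 along u from P, so T = 43.6·u = (30.4, -31.3). Tangency of A1 to both parallel lines with radius 3.8 puts F and R at P ± 3.8·n: F = (2.72, 2.65), R = (-2.72, -2.65). Equal radii place C and L the same way about T: C = T + 3.8·n = (33.1, -28.6), L = T − 3.8·n = (27.7, -33.9). Then cos ∠LFC = FL·FC / (|FL||FC|), giving 9.89°.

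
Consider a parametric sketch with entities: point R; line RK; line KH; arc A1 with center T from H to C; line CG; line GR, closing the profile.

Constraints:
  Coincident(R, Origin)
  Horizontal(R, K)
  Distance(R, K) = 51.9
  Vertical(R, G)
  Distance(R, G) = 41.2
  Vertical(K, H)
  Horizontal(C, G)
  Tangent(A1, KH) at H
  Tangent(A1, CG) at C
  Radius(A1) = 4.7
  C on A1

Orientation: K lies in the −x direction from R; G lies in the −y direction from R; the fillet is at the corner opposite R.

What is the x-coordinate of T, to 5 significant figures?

-47.200

RG is vertical with |RG| = 41.2 and G on the −y side, so G = (0.0000, -41.200). The virtual corner opposite R is at (-51.900, -41.200). Since A1 is tangent to KH there, TH ⟂ KH and the tangent condition forces TC to be normal to CG, with radius 4.7, so the center T sits 4.7 in from both sides at T = (-47.200, -36.500). So T.x = -47.200.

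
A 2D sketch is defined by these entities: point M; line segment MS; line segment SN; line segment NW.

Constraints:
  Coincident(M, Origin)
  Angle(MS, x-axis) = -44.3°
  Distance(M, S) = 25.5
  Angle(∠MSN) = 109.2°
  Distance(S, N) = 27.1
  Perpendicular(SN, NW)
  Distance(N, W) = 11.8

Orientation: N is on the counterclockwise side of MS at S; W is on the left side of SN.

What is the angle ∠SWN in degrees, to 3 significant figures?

66.5°

M is at the origin; MS runs at -44.3° with length 25.5, so S = 25.5·(cos -44.3°, sin -44.3°) = (18.3, -17.8). ∠MSN = 109.2°, so SN runs at -44.3° + (180° − 109.2°) = 26.5° from the x-axis; with |SN| = 27.1, N = S + 27.1·(cos 26.5°, sin 26.5°) = (42.5, -5.72). SN is perpendicular to NW; with |NW| = 11.8 on the left of SN, W = N + 11.8·(-0.446, 0.895) = (37.2, 4.84). Then cos ∠SWN = WS·WN / (|WS||WN|), giving 66.5°.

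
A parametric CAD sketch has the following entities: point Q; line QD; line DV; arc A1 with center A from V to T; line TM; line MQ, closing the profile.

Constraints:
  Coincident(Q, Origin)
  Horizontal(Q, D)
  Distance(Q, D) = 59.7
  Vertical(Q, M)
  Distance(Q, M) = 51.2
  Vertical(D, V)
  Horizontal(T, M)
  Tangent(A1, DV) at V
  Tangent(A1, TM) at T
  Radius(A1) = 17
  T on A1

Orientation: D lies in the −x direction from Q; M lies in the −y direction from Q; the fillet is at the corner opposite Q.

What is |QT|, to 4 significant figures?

66.67

Q is at the origin; QD is horizontal with |QD| = 59.7 and D on the −x side, so D = (-59.70, 0.000). Q and M share the same x with |QM| = 51.2 and M on the −y side, so M = (0.000, -51.20). The virtual corner opposite Q is at (-59.70, -51.20). Since A1 is tangent to DV there, AV ⟂ DV and the tangent condition forces AT to be normal to TM, with radius 17.0, so the center A sits 17.0 in from both sides at A = (-42.70, -34.20). That places the tangent points at V = (-59.70, -34.20) on DV and T = (-42.70, -51.20) on TM. Then |QT| = |T − Q| = 66.67.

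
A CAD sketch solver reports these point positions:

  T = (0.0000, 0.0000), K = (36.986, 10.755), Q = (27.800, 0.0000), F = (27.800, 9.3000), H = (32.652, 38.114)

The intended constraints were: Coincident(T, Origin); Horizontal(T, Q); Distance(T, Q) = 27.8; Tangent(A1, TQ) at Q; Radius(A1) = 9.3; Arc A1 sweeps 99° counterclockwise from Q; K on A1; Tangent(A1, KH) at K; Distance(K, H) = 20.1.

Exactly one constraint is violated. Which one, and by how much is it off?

Distance(K, H) = 20.1 — off by 7.60.

T = (0.00, 0.00) ✓; T.y = 0.00, Q.y = 0.00 ✓; |TQ| = 27.80 ✓; ∠(FQ, QT) = 90.00° ✓; |FQ| = 9.300 ✓; bearing(F→K) − bearing(F→Q) = 99.00° ✓; |FK| = 9.301 ✓; ∠(FK, KH) = 90.00° ✓; |KH| = 27.70 ✗.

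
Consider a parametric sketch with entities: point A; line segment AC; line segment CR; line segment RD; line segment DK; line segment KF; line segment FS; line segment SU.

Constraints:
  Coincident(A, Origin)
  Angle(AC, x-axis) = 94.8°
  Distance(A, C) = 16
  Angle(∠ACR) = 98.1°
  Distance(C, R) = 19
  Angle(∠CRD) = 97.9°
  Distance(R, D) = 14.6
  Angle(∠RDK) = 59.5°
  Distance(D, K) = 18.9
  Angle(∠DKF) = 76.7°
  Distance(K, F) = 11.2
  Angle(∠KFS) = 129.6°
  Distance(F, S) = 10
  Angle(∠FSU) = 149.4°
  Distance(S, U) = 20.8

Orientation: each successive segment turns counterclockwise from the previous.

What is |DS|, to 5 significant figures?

17.005

A is at the origin; AC runs at 94.8° with length 16.0, so C = (-1.3388, 15.944). ∠ACR = 98.1° gives CR at 176.70° from the x-axis; with |CR| = 19.0, R = (-20.307, 17.038). ∠CRD = 97.9° gives RD at -101.20° from the x-axis; with |RD| = 14.6, D = (-23.143, 2.7157). ∠RDK = 59.5° gives DK at 19.300° from the x-axis; with |DK| = 18.9, K = (-5.3053, 8.9624). ∠DKF = 76.7° gives KF at 122.60° from the x-axis; with |KF| = 11.2, F = (-11.340, 18.398). ∠KFS = 129.6° gives FS at 173.00° from the x-axis; with |FS| = 10.0, S = (-21.265, 19.617). Then |DS| = |S − D| = 17.005.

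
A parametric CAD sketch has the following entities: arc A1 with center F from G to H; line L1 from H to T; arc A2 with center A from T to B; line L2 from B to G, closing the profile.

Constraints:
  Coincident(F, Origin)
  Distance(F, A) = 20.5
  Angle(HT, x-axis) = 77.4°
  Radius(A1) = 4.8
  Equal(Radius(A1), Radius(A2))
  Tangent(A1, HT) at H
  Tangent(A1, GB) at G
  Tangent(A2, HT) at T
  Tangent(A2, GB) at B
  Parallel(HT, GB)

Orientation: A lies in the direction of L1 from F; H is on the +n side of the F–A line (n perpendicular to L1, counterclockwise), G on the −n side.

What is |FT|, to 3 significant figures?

21.1

Tangency of A1 to both parallel lines with radius 4.8 puts H and G at F ± 4.8·n: H = (-4.68, 1.05), G = (4.68, -1.05). Equal radii place T and B the same way about A: T = A + 4.8·n = (-0.212, 21.1), B = A − 4.8·n = (9.16, 19.0). Then |FT| = |T − F| = 21.1.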